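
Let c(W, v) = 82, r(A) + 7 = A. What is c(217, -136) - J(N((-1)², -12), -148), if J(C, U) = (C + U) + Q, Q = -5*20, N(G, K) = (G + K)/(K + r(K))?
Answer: 10219/31 ≈ 329.65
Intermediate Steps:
r(A) = -7 + A
N(G, K) = (G + K)/(-7 + 2*K) (N(G, K) = (G + K)/(K + (-7 + K)) = (G + K)/(-7 + 2*K))
Q = -100
J(C, U) = -100 + C + U (J(C, U) = (C + U) - 100 = -100 + C + U)
c(217, -136) - J(N((-1)², -12), -148) = 82 - (-100 + ((-1)² - 12)/(-7 + 2*(-12)) - 148) = 82 - (-100 + (1 - 12)/(-7 - 24) - 148) = 82 - (-100 - 11/(-31) - 148) = 82 - (-100 - 1/31*(-11) - 148) = 82 - (-100 + 11/31 - 148) = 82 - 1*(-7677/31) = 82 + 7677/31 = 10219/31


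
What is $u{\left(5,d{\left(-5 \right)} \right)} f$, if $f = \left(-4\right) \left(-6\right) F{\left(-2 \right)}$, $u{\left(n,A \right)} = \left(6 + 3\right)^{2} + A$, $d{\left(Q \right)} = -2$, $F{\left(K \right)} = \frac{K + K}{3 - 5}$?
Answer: $3792$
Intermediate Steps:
$F{\left(K \right)} = - K$ ($F{\left(K \right)} = \frac{2 K}{-2} = 2 K \left(- \frac{1}{2}\right) = - K$)
$u{\left(n,A \right)} = 81 + A$ ($u{\left(n,A \right)} = 9^{2} + A = 81 + A$)
$f = 48$ ($f = \left(-4\right) \left(-6\right) \left(\left(-1\right) \left(-2\right)\right) = 24 \cdot 2 = 48$)
$u{\left(5,d{\left(-5 \right)} \right)} f = \left(81 - 2\right) 48 = 79 \cdot 48 = 3792$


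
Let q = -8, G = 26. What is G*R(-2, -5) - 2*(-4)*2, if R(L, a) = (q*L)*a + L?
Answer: -2116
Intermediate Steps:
R(L, a) = L - 8*L*a (R(L, a) = (-8*L)*a + L = -8*L*a + L = L - 8*L*a)
G*R(-2, -5) - 2*(-4)*2 = 26*(-2*(1 - 8*(-5))) - 2*(-4)*2 = 26*(-2*(1 + 40)) + 8*2 = 26*(-2*41) + 16 = 26*(-82) + 16 = -2132 + 16 = -2116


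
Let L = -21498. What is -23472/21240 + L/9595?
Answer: -1893976/566105 ≈ -3.3456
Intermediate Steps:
-23472/21240 + L/9595 = -23472/21240 - 21498/9595 = -23472*1/21240 - 21498*1/9595 = -326/295 - 21498/9595 = -1893976/566105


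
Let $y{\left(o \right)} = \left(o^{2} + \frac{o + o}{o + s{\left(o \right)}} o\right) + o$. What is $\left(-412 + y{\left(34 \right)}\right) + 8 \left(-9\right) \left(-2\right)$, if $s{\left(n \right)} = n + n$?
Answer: $\frac{2834}{3} \approx 944.67$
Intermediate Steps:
$s{\left(n \right)} = 2 n$
$y{\left(o \right)} = o^{2} + \frac{5 o}{3}$ ($y{\left(o \right)} = \left(o^{2} + \frac{o + o}{o + 2 o} o\right) + o = \left(o^{2} + \frac{2 o}{3 o} o\right) + o = \left(o^{2} + 2 o \frac{1}{3 o} o\right) + o = \left(o^{2} + \frac{2 o}{3}\right) + o = o^{2} + \frac{5 o}{3}$)
$\left(-412 + y{\left(34 \right)}\right) + 8 \left(-9\right) \left(-2\right) = \left(-412 + \frac{1}{3} \cdot 34 \left(5 + 3 \cdot 34\right)\right) + 8 \left(-9\right) \left(-2\right) = \left(-412 + \frac{1}{3} \cdot 34 \left(5 + 102\right)\right) - -144 = \left(-412 + \frac{1}{3} \cdot 34 \cdot 107\right) + 144 = \left(-412 + \frac{3638}{3}\right) + 144 = \frac{2402}{3} + 144 = \frac{2834}{3}$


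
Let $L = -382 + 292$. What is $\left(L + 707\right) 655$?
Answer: $404135$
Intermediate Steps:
$L = -90$
$\left(L + 707\right) 655 = \left(-90 + 707\right) 655 = 617 \cdot 655 = 404135$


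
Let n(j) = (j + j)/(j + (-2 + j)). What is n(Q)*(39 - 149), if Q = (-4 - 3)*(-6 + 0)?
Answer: -4620/41 ≈ -112.68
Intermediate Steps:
Q = 42 (Q = -7*(-6) = 42)
n(j) = 2*j/(-2 + 2*j) (n(j) = (2*j)/(-2 + 2*j) = 2*j/(-2 + 2*j))
n(Q)*(39 - 149) = (42/(-1 + 42))*(39 - 149) = (42/41)*(-110) = -4620/41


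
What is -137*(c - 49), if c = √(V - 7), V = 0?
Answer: 6713 - 137*I*√7 ≈ 6713.0 - 362.47*I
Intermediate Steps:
c = I*√7 (c = √(0 - 7) = √(-7) = I*√7 ≈ 2.6458*I)
-137*(c - 49) = -137*(I*√7 - 49) = -137*(-49 + I*√7) = 6713 - 137*I*√7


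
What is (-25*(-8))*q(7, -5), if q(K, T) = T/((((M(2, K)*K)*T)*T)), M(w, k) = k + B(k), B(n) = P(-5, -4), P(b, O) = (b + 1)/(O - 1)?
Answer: -200/273 ≈ -0.73260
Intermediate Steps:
P(b, O) = (1 + b)/(-1 + O)
B(n) = ⅘ (B(n) = (1 - 5)/(-1 - 4) = -4/(-5) = -⅕*(-4) = ⅘)
M(w, k) = ⅘ + k (M(w, k) = k + ⅘ = ⅘ + k)
q(K, T) = 1/(K*T*(⅘ + K)) (q(K, T) = T/(((((⅘ + K)*K)*T)*T)) = T/((((K*(⅘ + K))*T)*T)) = T/(((K*T*(⅘ + K))*T)) = T/((K*T²*(⅘ + K))) = T*(1/(K*T²*(⅘ + K))) = 1/(K*T*(⅘ + K)))
(-25*(-8))*q(7, -5) = (-25*(-8))*(5/(7*(-5)*(4 + 5*7))) = 200*(5*(⅐)*(-⅕)/(4 + 35)) = 200*(5*(⅐)*(-⅕)/39) = 200*(5*(⅐)*(-⅕)*(1/39)) = 200*(-1/273) = -200/273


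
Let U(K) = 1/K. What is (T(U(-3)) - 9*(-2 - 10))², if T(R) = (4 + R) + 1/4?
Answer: 1803649/144 ≈ 12525.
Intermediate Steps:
U(K) = 1/K
T(R) = 17/4 + R (T(R) = (4 + R) + ¼ = 17/4 + R)
(T(U(-3)) - 9*(-2 - 10))² = ((17/4 + 1/(-3)) - 9*(-2 - 10))² = ((17/4 - ⅓) - 9*(-12))² = (47/12 + 108)² = (1343/12)² = 1803649/144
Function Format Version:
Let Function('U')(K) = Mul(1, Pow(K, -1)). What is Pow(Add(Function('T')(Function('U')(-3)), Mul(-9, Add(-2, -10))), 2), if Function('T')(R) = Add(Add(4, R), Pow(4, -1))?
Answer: Rational(1803649, 144) ≈ 12525.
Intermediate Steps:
Function('U')(K) = Pow(K, -1)
Function('T')(R) = Add(Rational(17, 4), R) (Function('T')(R) = Add(Add(4, R), Rational(1, 4)) = Add(Rational(17, 4), R))
Pow(Add(Function('T')(Function('U')(-3)), Mul(-9, Add(-2, -10))), 2) = Pow(Add(Add(Rational(17, 4), Pow(-3, -1)), Mul(-9, Add(-2, -10))), 2) = Pow(Add(Add(Rational(17, 4), Rational(-1, 3)), Mul(-9, -12)), 2) = Pow(Add(Rational(47, 12), 108), 2) = Pow(Rational(1343, 12), 2) = Rational(1803649, 144)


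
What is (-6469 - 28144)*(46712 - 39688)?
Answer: -243121712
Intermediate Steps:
(-6469 - 28144)*(46712 - 39688) = -34613*7024 = -243121712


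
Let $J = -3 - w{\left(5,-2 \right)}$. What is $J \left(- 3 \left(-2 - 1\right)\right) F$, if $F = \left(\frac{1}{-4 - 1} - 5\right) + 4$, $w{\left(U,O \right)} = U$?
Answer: $\frac{432}{5} \approx 86.4$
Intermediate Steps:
$F = - \frac{6}{5}$ ($F = \left(\frac{1}{-5} - 5\right) + 4 = \left(- \frac{1}{5} - 5\right) + 4 = - \frac{26}{5} + 4 = - \frac{6}{5} \approx -1.2$)
$J = -8$ ($J = -3 - 5 = -8$)
$J \left(- 3 \left(-2 - 1\right)\right) F = - 8 \left(- 3 \left(-2 - 1\right)\right) \left(- \frac{6}{5}\right) = - 8 \left(\left(-3\right) \left(-3\right)\right) \left(- \frac{6}{5}\right) = \left(-8\right) 9 \left(- \frac{6}{5}\right) = \left(-72\right) \left(- \frac{6}{5}\right) = \frac{432}{5}$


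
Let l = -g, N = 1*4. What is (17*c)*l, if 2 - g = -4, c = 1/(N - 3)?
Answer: -102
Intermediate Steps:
N = 4
c = 1 (c = 1/(4 - 3) = 1/1 = 1)
g = 6 (g = 2 - 1*(-4) = 2 + 4 = 6)
l = -6 (l = -1*6 = -6)
(17*c)*l = (17*1)*(-6) = 17*(-6) = -102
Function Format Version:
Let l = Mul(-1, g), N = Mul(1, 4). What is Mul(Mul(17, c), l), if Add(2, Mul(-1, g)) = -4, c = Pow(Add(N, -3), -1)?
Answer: -102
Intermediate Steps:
N = 4
c = 1 (c = Pow(Add(4, -3), -1) = Pow(1, -1) = 1)
g = 6 (g = Add(2, Mul(-1, -4)) = Add(2, 4) = 6)
l = -6 (l = Mul(-1, 6) = -6)
Mul(Mul(17, c), l) = Mul(Mul(17, 1), -6) = Mul(17, -6) = -102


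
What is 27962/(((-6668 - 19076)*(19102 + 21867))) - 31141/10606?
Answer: -8211223529487/2796552789304 ≈ -2.9362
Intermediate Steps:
27962/(((-6668 - 19076)*(19102 + 21867))) - 31141/10606 = 27962/((-25744*40969)) - 31141*1/10606 = 27962/(-1054705936) - 31141/10606 = 27962*(-1/1054705936) - 31141/10606 = -13981/527352968 - 31141/10606 = -8211223529487/2796552789304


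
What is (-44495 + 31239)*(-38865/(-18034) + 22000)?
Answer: -2629903341220/9017 ≈ -2.9166e+8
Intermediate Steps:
(-44495 + 31239)*(-38865/(-18034) + 22000) = -13256*(-38865*(-1/18034) + 22000) = -13256*(38865/18034 + 22000) = -13256*396786865/18034 = -2629903341220/9017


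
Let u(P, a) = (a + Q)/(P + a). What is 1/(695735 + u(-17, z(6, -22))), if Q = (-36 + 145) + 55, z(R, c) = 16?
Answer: 1/695555 ≈ 1.4377e-6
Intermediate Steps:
Q = 164 (Q = 109 + 55 = 164)
u(P, a) = (164 + a)/(P + a) (u(P, a) = (a + 164)/(P + a) = (164 + a)/(P + a))
1/(695735 + u(-17, z(6, -22))) = 1/(695735 + (164 + 16)/(-17 + 16)) = 1/(695735 + 180/(-1)) = 1/(695735 - 1*180) = 1/(695735 - 180) = 1/695555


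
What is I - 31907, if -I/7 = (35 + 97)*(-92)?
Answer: 53101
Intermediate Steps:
I = 85008 (I = -7*(35 + 97)*(-92) = -924*(-92) = -7*(-12144) = 85008)
I - 31907 = 85008 - 31907 = 53101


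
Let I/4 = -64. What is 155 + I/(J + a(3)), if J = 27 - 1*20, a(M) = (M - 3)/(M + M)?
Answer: 829/7 ≈ 118.43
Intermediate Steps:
I = -256 (I = 4*(-64) = -256)
a(M) = (-3 + M)/(2*M) (a(M) = (-3 + M)/((2*M)) = (-3 + M)*(1/(2*M)) = (-3 + M)/(2*M))
J = 7 (J = 27 - 20 = 7)
155 + I/(J + a(3)) = 155 - 256/(7 + (1/2)*(-3 + 3)/3) = 155 - 256/(7 + (1/2)*(1/3)*0) = 155 - 256/(7 + 0) = 155 - 256/7 = 829/7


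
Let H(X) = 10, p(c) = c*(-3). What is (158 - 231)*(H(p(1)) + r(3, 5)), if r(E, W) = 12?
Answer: -1606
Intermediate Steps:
p(c) = -3*c
(158 - 231)*(H(p(1)) + r(3, 5)) = (158 - 231)*(10 + 12) = -73*22 = -1606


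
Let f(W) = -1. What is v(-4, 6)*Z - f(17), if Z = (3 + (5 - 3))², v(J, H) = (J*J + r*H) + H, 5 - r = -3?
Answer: 1751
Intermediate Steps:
r = 8 (r = 5 - 1*(-3) = 5 + 3 = 8)
v(J, H) = J² + 9*H (v(J, H) = (J*J + 8*H) + H = (J² + 8*H) + H = J² + 9*H)
Z = 25 (Z = (3 + 2)² = 5² = 25)
v(-4, 6)*Z - f(17) = ((-4)² + 9*6)*25 - 1*(-1) = (16 + 54)*25 + 1 = 70*25 + 1 = 1750 + 1 = 1751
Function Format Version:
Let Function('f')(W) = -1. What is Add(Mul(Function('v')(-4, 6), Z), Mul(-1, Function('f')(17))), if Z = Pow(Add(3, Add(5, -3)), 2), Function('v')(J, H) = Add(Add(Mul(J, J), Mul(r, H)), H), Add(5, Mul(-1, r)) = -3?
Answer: 1751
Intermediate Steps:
r = 8 (r = Add(5, Mul(-1, -3)) = Add(5, 3) = 8)
Function('v')(J, H) = Add(Pow(J, 2), Mul(9, H)) (Function('v')(J, H) = Add(Add(Mul(J, J), Mul(8, H)), H) = Add(Add(Pow(J, 2), Mul(8, H)), H) = Add(Pow(J, 2), Mul(9, H)))
Z = 25 (Z = Pow(Add(3, 2), 2) = Pow(5, 2) = 25)
Add(Mul(Function('v')(-4, 6), Z), Mul(-1, Function('f')(17))) = Add(Mul(Add(Pow(-4, 2), Mul(9, 6)), 25), Mul(-1, -1)) = Add(Mul(Add(16, 54), 25), 1) = Add(Mul(70, 25), 1) = Add(1750, 1) = 1751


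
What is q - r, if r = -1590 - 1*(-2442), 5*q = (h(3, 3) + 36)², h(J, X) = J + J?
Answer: -2496/5 ≈ -499.20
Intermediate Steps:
h(J, X) = 2*J
q = 1764/5 (q = (2*3 + 36)²/5 = (6 + 36)²/5 = (⅕)*42² = (⅕)*1764 = 1764/5 ≈ 352.80)
r = 852 (r = -1590 + 2442 = 852)
q - r = 1764/5 - 1*852 = 1764/5 - 852 = -2496/5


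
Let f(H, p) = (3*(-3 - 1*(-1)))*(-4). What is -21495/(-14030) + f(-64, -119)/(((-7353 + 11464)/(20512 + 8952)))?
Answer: 2001896805/11535466 ≈ 173.54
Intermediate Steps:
f(H, p) = 24 (f(H, p) = (3*(-3 + 1))*(-4) = (3*(-2))*(-4) = -6*(-4) = 24)
-21495/(-14030) + f(-64, -119)/(((-7353 + 11464)/(20512 + 8952))) = -21495/(-14030) + 24/(((-7353 + 11464)/(20512 + 8952))) = -21495*(-1/14030) + 24/((4111/29464)) = 4299/2806 + 24/((4111*(1/29464))) = 4299/2806 + 24/(4111/29464) = 4299/2806 + 24*(29464/4111) = 4299/2806 + 707136/4111 = 2001896805/11535466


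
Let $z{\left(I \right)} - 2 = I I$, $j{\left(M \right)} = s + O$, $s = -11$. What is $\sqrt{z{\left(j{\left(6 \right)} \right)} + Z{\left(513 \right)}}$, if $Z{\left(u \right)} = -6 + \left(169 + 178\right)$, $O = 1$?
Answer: $\sqrt{443} \approx 21.048$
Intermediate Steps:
$Z{\left(u \right)} = 341$ ($Z{\left(u \right)} = -6 + 347 = 341$)
$j{\left(M \right)} = -10$ ($j{\left(M \right)} = -11 + 1 = -10$)
$z{\left(I \right)} = 2 + I^{2}$ ($z{\left(I \right)} = 2 + I I = 2 + I^{2}$)
$\sqrt{z{\left(j{\left(6 \right)} \right)} + Z{\left(513 \right)}} = \sqrt{\left(2 + \left(-10\right)^{2}\right) + 341} = \sqrt{\left(2 + 100\right) + 341} = \sqrt{102 + 341} = \sqrt{443}$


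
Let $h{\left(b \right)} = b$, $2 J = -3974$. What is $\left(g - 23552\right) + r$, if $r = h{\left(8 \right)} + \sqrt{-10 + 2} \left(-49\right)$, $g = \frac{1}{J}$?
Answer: $- \frac{46781929}{1987} - 98 i \sqrt{2} \approx -23544.0 - 138.59 i$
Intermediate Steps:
$J = -1987$ ($J = \frac{1}{2} \left(-3974\right) = -1987$)
$g = - \frac{1}{1987}$ ($g = \frac{1}{-1987} = - \frac{1}{1987} \approx -0.00050327$)
$r = 8 - 98 i \sqrt{2}$ ($r = 8 + \sqrt{-10 + 2} \left(-49\right) = 8 + \sqrt{-8} \left(-49\right) = 8 + 2 i \sqrt{2} \left(-49\right) = 8 - 98 i \sqrt{2} \approx 8.0 - 138.59 i$)
$\left(g - 23552\right) + r = \left(- \frac{1}{1987} - 23552\right) + \left(8 - 98 i \sqrt{2}\right) = - \frac{46797825}{1987} + \left(8 - 98 i \sqrt{2}\right) = - \frac{46781929}{1987} - 98 i \sqrt{2}$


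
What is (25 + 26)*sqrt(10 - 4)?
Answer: 51*sqrt(6) ≈ 124.92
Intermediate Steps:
(25 + 26)*sqrt(10 - 4) = 51*sqrt(6)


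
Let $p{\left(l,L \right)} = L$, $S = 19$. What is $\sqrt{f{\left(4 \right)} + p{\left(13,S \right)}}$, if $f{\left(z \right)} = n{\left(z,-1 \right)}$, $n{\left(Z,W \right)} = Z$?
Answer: $\sqrt{23} \approx 4.7958$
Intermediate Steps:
$f{\left(z \right)} = z$
$\sqrt{f{\left(4 \right)} + p{\left(13,S \right)}} = \sqrt{4 + 19} = \sqrt{23}$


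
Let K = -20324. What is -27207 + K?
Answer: -47531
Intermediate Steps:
-27207 + K = -27207 - 20324 = -47531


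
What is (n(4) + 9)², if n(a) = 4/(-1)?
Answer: 25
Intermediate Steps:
n(a) = -4 (n(a) = 4*(-1) = -4)
(n(4) + 9)² = (-4 + 9)² = 5² = 25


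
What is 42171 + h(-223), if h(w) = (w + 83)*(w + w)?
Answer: 104611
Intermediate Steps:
h(w) = 2*w*(83 + w) (h(w) = (83 + w)*(2*w) = 2*w*(83 + w))
42171 + h(-223) = 42171 + 2*(-223)*(83 - 223) = 42171 + 2*(-223)*(-140) = 42171 + 62440 = 104611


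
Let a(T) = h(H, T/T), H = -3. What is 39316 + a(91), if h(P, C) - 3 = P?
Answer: 39316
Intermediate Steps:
h(P, C) = 3 + P
a(T) = 0 (a(T) = 3 - 3 = 0)
39316 + a(91) = 39316 + 0 = 39316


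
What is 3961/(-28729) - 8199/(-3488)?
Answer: 221733103/100206752 ≈ 2.2128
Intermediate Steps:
3961/(-28729) - 8199/(-3488) = 3961*(-1/28729) - 8199*(-1/3488) = -3961/28729 + 8199/3488 = 221733103/100206752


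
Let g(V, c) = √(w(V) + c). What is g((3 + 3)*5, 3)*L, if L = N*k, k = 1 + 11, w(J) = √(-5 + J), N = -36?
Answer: -864*√2 ≈ -1221.9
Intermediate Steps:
k = 12
g(V, c) = √(c + √(-5 + V)) (g(V, c) = √(√(-5 + V) + c) = √(c + √(-5 + V)))
L = -432 (L = -36*12 = -432)
g((3 + 3)*5, 3)*L = √(3 + √(-5 + (3 + 3)*5))*(-432) = √(3 + √(-5 + 6*5))*(-432) = √(3 + √(-5 + 30))*(-432) = √(3 + √25)*(-432) = √(3 + 5)*(-432) = √8*(-432) = (2*√2)*(-432) = -864*√2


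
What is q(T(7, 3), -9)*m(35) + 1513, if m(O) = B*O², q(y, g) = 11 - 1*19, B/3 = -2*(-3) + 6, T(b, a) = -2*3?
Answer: -351287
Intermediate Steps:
T(b, a) = -6
B = 36 (B = 3*(-2*(-3) + 6) = 3*(6 + 6) = 3*12 = 36)
q(y, g) = -8 (q(y, g) = 11 - 19 = -8)
m(O) = 36*O²
q(T(7, 3), -9)*m(35) + 1513 = -288*35² + 1513 = -288*1225 + 1513 = -8*44100 + 1513 = -352800 + 1513 = -351287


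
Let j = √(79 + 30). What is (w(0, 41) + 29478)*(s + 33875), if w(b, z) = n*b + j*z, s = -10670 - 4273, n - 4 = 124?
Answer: 558077496 + 776212*√109 ≈ 5.6618e+8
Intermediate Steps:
n = 128 (n = 4 + 124 = 128)
j = √109 ≈ 10.440
s = -14943
w(b, z) = 128*b + z*√109 (w(b, z) = 128*b + √109*z = 128*b + z*√109)
(w(0, 41) + 29478)*(s + 33875) = ((128*0 + 41*√109) + 29478)*(-14943 + 33875) = ((0 + 41*√109) + 29478)*18932 = (41*√109 + 29478)*18932 = (29478 + 41*√109)*18932 = 558077496 + 776212*√109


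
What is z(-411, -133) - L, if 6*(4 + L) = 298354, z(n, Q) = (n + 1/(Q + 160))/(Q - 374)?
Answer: -680628799/13689 ≈ -49721.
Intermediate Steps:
z(n, Q) = (n + 1/(160 + Q))/(-374 + Q)
L = 149165/3 (L = -4 + (⅙)*298354 = -4 + 149177/3 = 149165/3 ≈ 49722.)
z(-411, -133) - L = (1 + 160*(-411) - 133*(-411))/(-59840 + (-133)² - 214*(-133)) - 1*149165/3 = (1 - 65760 + 54663)/(-59840 + 17689 + 28462) - 149165/3 = -11096/(-13689) - 149165/3 = -1/13689*(-11096) - 149165/3 = 11096/13689 - 149165/3 = -680628799/13689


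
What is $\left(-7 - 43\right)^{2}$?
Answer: $2500$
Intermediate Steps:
$\left(-7 - 43\right)^{2} = \left(-50\right)^{2} = 2500$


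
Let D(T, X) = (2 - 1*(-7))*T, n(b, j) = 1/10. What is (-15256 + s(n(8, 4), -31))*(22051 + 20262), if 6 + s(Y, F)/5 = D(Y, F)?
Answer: -1293212219/2 ≈ -6.4661e+8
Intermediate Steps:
n(b, j) = ⅒ (n(b, j) = 1*(⅒) = ⅒)
D(T, X) = 9*T (D(T, X) = (2 + 7)*T = 9*T)
s(Y, F) = -30 + 45*Y (s(Y, F) = -30 + 5*(9*Y) = -30 + 45*Y)
(-15256 + s(n(8, 4), -31))*(22051 + 20262) = (-15256 + (-30 + 45*(⅒)))*(22051 + 20262) = (-15256 + (-30 + 9/2))*42313 = (-15256 - 51/2)*42313 = -30563/2*42313 = -1293212219/2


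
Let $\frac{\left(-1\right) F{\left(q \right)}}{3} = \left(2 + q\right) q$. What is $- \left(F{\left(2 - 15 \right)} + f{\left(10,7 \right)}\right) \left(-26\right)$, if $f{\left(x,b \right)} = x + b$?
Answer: $-10712$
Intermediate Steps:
$f{\left(x,b \right)} = b + x$
$F{\left(q \right)} = - 3 q \left(2 + q\right)$ ($F{\left(q \right)} = - 3 \left(2 + q\right) q = - 3 q \left(2 + q\right)$)
$- \left(F{\left(2 - 15 \right)} + f{\left(10,7 \right)}\right) \left(-26\right) = - \left(- 3 \left(2 - 15\right) \left(2 + \left(2 - 15\right)\right) + \left(7 + 10\right)\right) \left(-26\right) = - \left(- 3 \left(2 - 15\right) \left(2 + \left(2 - 15\right)\right) + 17\right) \left(-26\right) = - \left(\left(-3\right) \left(-13\right) \left(2 - 13\right) + 17\right) \left(-26\right) = - \left(\left(-3\right) \left(-13\right) \left(-11\right) + 17\right) \left(-26\right) = - \left(-429 + 17\right) \left(-26\right) = - \left(-412\right) \left(-26\right) = \left(-1\right) 10712 = -10712$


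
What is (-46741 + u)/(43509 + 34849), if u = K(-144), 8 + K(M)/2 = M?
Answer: -47045/78358 ≈ -0.60039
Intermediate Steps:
K(M) = -16 + 2*M
u = -304 (u = -16 + 2*(-144) = -16 - 288 = -304)
(-46741 + u)/(43509 + 34849) = (-46741 - 304)/(43509 + 34849) = -47045/78358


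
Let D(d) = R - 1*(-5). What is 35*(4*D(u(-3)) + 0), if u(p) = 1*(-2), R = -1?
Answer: 560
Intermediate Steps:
u(p) = -2
D(d) = 4 (D(d) = -1 - 1*(-5) = -1 + 5 = 4)
35*(4*D(u(-3)) + 0) = 35*(4*4 + 0) = 35*(16 + 0) = 35*16 = 560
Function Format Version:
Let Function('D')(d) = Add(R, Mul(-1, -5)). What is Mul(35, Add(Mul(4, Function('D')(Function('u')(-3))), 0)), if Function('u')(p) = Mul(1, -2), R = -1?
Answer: 560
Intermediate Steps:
Function('u')(p) = -2
Function('D')(d) = 4 (Function('D')(d) = Add(-1, Mul(-1, -5)) = Add(-1, 5) = 4)
Mul(35, Add(Mul(4, Function('D')(Function('u')(-3))), 0)) = Mul(35, Add(Mul(4, 4), 0)) = Mul(35, Add(16, 0)) = Mul(35, 16) = 560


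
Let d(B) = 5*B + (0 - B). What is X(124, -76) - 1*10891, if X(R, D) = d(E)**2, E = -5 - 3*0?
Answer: -10491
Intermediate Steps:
E = -5 (E = -5 + 0 = -5)
d(B) = 4*B (d(B) = 5*B - B = 4*B)
X(R, D) = 400 (X(R, D) = (4*(-5))**2 = (-20)**2 = 400)
X(124, -76) - 1*10891 = 400 - 1*10891 = 400 - 10891 = -10491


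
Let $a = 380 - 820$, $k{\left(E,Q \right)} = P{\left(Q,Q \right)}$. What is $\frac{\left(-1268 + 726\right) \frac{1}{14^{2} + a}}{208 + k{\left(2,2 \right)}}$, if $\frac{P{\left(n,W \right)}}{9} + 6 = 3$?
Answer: $\frac{271}{22082} \approx 0.012272$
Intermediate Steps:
$P{\left(n,W \right)} = -27$ ($P{\left(n,W \right)} = -54 + 9 \cdot 3 = -54 + 27 = -27$)
$k{\left(E,Q \right)} = -27$
$a = -440$
$\frac{\left(-1268 + 726\right) \frac{1}{14^{2} + a}}{208 + k{\left(2,2 \right)}} = \frac{\left(-1268 + 726\right) \frac{1}{14^{2} - 440}}{208 - 27} = \frac{\left(-542\right) \frac{1}{196 - 440}}{181} = \frac{\left(-542\right) \frac{1}{-244}}{181} = \frac{\left(-542\right) \left(- \frac{1}{244}\right)}{181} = \frac{1}{181} \cdot \frac{271}{122} = \frac{271}{22082}$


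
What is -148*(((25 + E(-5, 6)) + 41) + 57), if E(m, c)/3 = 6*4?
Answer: -28860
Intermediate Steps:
E(m, c) = 72 (E(m, c) = 3*(6*4) = 3*24 = 72)
-148*(((25 + E(-5, 6)) + 41) + 57) = -148*(((25 + 72) + 41) + 57) = -148*((97 + 41) + 57) = -148*(138 + 57) = -148*195 = -28860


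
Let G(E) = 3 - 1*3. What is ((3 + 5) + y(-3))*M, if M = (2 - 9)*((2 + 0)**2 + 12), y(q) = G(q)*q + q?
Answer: -560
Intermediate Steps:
G(E) = 0 (G(E) = 3 - 3 = 0)
y(q) = q (y(q) = 0*q + q = 0 + q = q)
M = -112 (M = -7*(2**2 + 12) = -7*(4 + 12) = -7*16 = -112)
((3 + 5) + y(-3))*M = ((3 + 5) - 3)*(-112) = (8 - 3)*(-112) = 5*(-112) = -560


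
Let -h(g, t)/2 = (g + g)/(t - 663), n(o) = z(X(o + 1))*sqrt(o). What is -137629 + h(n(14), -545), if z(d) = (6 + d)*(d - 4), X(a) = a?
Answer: -137629 + 231*sqrt(14)/302 ≈ -1.3763e+5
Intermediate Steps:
z(d) = (-4 + d)*(6 + d) (z(d) = (6 + d)*(-4 + d) = (-4 + d)*(6 + d))
n(o) = sqrt(o)*(-22 + (1 + o)**2 + 2*o) (n(o) = (-24 + (o + 1)**2 + 2*(o + 1))*sqrt(o) = (-24 + (1 + o)**2 + 2*(1 + o))*sqrt(o) = (-24 + (1 + o)**2 + (2 + 2*o))*sqrt(o) = (-22 + (1 + o)**2 + 2*o)*sqrt(o) = sqrt(o)*(-22 + (1 + o)**2 + 2*o))
h(g, t) = -4*g/(-663 + t) (h(g, t) = -2*(g + g)/(t - 663) = -2*2*g/(-663 + t) = -4*g/(-663 + t))
-137629 + h(n(14), -545) = -137629 - 4*sqrt(14)*(-21 + 14**2 + 4*14)/(-663 - 545) = -137629 - 4*sqrt(14)*(-21 + 196 + 56)/(-1208) = -137629 - 4*sqrt(14)*231*(-1/1208) = -137629 - 4*231*sqrt(14)*(-1/1208) = -137629 + 231*sqrt(14)/302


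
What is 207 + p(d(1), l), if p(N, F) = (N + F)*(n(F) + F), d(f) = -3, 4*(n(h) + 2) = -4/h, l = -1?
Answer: 215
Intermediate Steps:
n(h) = -2 - 1/h (n(h) = -2 + (-4/h)/4 = -2 - 1/h)
p(N, F) = (F + N)*(-2 + F - 1/F) (p(N, F) = (N + F)*((-2 - 1/F) + F) = (F + N)*(-2 + F - 1/F))
207 + p(d(1), l) = 207 + (-1 + (-1)² - 2*(-1) - 2*(-3) - 1*(-3) - 1*(-3)/(-1)) = 207 + (-1 + 1 + 2 + 6 + 3 - 1*(-3)*(-1)) = 207 + (-1 + 1 + 2 + 6 + 3 - 3) = 207 + 8 = 215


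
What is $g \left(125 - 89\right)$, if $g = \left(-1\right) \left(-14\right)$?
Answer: $504$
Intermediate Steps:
$g = 14$
$g \left(125 - 89\right) = 14 \left(125 - 89\right) = 14 \cdot 36 = 504$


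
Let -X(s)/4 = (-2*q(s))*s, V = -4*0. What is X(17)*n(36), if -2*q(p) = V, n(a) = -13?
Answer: 0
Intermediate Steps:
V = 0
q(p) = 0 (q(p) = -½*0 = 0)
X(s) = 0 (X(s) = -4*(-2*0)*s = -0*s = -4*0 = 0)
X(17)*n(36) = 0*(-13) = 0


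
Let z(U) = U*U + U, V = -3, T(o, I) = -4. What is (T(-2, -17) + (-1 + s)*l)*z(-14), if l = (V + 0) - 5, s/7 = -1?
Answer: 10920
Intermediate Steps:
s = -7 (s = 7*(-1) = -7)
l = -8 (l = (-3 + 0) - 5 = -3 - 5 = -8)
z(U) = U + U² (z(U) = U² + U = U + U²)
(T(-2, -17) + (-1 + s)*l)*z(-14) = (-4 + (-1 - 7)*(-8))*(-14*(1 - 14)) = (-4 - 8*(-8))*(-14*(-13)) = (-4 + 64)*182 = 60*182 = 10920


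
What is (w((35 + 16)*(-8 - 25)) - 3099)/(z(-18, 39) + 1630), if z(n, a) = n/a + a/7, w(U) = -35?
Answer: -285194/148795 ≈ -1.9167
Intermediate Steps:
z(n, a) = a/7 + n/a (z(n, a) = n/a + a*(1/7) = n/a + a/7 = a/7 + n/a)
(w((35 + 16)*(-8 - 25)) - 3099)/(z(-18, 39) + 1630) = (-35 - 3099)/(((1/7)*39 - 18/39) + 1630) = -3134/((39/7 - 18*1/39) + 1630) = -3134/((39/7 - 6/13) + 1630) = -3134/(465/91 + 1630) = -3134/148795/91 = -3134*91/148795 = -285194/148795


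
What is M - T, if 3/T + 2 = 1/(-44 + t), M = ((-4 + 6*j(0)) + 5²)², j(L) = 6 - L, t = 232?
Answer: 406313/125 ≈ 3250.5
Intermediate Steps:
M = 3249 (M = ((-4 + 6*(6 - 1*0)) + 5²)² = ((-4 + 6*(6 + 0)) + 25)² = ((-4 + 6*6) + 25)² = ((-4 + 36) + 25)² = (32 + 25)² = 57² = 3249)
T = -188/125 (T = 3/(-2 + 1/(-44 + 232)) = 3/(-2 + 1/188) = 3/(-375/188) = 3*(-188/375) = -188/125 ≈ -1.5040)
M - T = 3249 - 1*(-188/125) = 3249 + 188/125 = 406313/125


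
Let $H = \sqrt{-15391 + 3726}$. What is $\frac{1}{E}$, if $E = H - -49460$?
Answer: $\frac{9892}{489260653} - \frac{i \sqrt{11665}}{2446303265} \approx 2.0218 \cdot 10^{-5} - 4.415 \cdot 10^{-8} i$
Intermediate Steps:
$H = i \sqrt{11665}$ ($H = \sqrt{-11665} = i \sqrt{11665} \approx 108.0 i$)
$E = 49460 + i \sqrt{11665}$ ($E = i \sqrt{11665} - -49460 = i \sqrt{11665} + 49460 = 49460 + i \sqrt{11665} \approx 49460.0 + 108.0 i$)
$\frac{1}{E} = \frac{1}{49460 + i \sqrt{11665}}$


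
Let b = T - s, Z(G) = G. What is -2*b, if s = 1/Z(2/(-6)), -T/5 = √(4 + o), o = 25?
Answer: -6 + 10*√29 ≈ 47.852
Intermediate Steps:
T = -5*√29 (T = -5*√(4 + 25) = -5*√29 ≈ -26.926)
s = -3 (s = 1/(2/(-6)) = 1/(2*(-⅙)) = 1/(-⅓) = -3)
b = 3 - 5*√29 (b = -5*√29 - 1*(-3) = -5*√29 + 3 = 3 - 5*√29 ≈ -23.926)
-2*b = -2*(3 - 5*√29) = -6 + 10*√29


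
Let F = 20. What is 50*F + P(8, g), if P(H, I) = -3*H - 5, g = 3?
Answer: 971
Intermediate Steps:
P(H, I) = -5 - 3*H
50*F + P(8, g) = 50*20 + (-5 - 3*8) = 1000 + (-5 - 24) = 1000 - 29 = 971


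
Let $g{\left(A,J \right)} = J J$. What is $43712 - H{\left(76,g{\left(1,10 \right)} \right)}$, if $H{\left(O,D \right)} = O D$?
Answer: $36112$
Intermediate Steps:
$g{\left(A,J \right)} = J^{2}$
$H{\left(O,D \right)} = D O$
$43712 - H{\left(76,g{\left(1,10 \right)} \right)} = 43712 - 10^{2} \cdot 76 = 43712 - 100 \cdot 76 = 43712 - 7600 = 36112$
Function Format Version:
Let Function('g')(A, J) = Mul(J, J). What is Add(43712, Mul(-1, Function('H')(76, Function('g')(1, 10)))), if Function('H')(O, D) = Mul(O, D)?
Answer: 36112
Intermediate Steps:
Function('g')(A, J) = Pow(J, 2)
Function('H')(O, D) = Mul(D, O)
Add(43712, Mul(-1, Function('H')(76, Function('g')(1, 10)))) = Add(43712, Mul(-1, Mul(Pow(10, 2), 76))) = Add(43712, Mul(-1, Mul(100, 76))) = Add(43712, Mul(-1, 7600)) = Add(43712, -7600) = 36112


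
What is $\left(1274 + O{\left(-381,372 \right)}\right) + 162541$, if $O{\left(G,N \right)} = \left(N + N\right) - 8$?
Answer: $164551$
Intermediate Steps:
$O{\left(G,N \right)} = -8 + 2 N$ ($O{\left(G,N \right)} = 2 N - 8 = -8 + 2 N$)
$\left(1274 + O{\left(-381,372 \right)}\right) + 162541 = \left(1274 + \left(-8 + 2 \cdot 372\right)\right) + 162541 = \left(1274 + \left(-8 + 744\right)\right) + 162541 = \left(1274 + 736\right) + 162541 = 2010 + 162541 = 164551$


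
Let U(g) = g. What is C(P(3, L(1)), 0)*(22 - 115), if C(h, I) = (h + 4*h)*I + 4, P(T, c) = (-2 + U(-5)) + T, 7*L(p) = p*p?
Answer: -372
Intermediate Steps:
L(p) = p²/7 (L(p) = (p*p)/7 = p²/7)
P(T, c) = -7 + T (P(T, c) = (-2 - 5) + T = -7 + T)
C(h, I) = 4 + 5*I*h (C(h, I) = (5*h)*I + 4 = 5*I*h + 4 = 4 + 5*I*h)
C(P(3, L(1)), 0)*(22 - 115) = (4 + 5*0*(-7 + 3))*(22 - 115) = (4 + 5*0*(-4))*(-93) = (4 + 0)*(-93) = 4*(-93) = -372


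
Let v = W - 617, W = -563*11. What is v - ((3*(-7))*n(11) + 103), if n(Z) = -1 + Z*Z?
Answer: -4393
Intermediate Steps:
n(Z) = -1 + Z**2
W = -6193
v = -6810 (v = -6193 - 617 = -6810)
v - ((3*(-7))*n(11) + 103) = -6810 - ((3*(-7))*(-1 + 11**2) + 103) = -6810 - (-21*(-1 + 121) + 103) = -6810 - (-21*120 + 103) = -6810 - (-2520 + 103) = -6810 - 1*(-2417) = -6810 + 2417 = -4393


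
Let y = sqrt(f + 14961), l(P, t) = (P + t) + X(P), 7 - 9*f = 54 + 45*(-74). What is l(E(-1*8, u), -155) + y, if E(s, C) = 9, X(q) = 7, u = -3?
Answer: -139 + 2*sqrt(34483)/3 ≈ -15.203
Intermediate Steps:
f = 3283/9 (f = 7/9 - (54 + 45*(-74))/9 = 7/9 - (54 - 3330)/9 = 7/9 - 1/9*(-3276) = 7/9 + 364 = 3283/9 ≈ 364.78)
l(P, t) = 7 + P + t (l(P, t) = (P + t) + 7 = 7 + P + t)
y = 2*sqrt(34483)/3 (y = sqrt(3283/9 + 14961) = sqrt(137932/9) = 2*sqrt(34483)/3 ≈ 123.80)
l(E(-1*8, u), -155) + y = (7 + 9 - 155) + 2*sqrt(34483)/3 = -139 + 2*sqrt(34483)/3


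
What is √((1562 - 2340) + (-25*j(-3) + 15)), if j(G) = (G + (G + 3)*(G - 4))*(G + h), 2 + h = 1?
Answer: I*√1063 ≈ 32.604*I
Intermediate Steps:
h = -1 (h = -2 + 1 = -1)
j(G) = (-1 + G)*(G + (-4 + G)*(3 + G)) (j(G) = (G + (G + 3)*(G - 4))*(G - 1) = (G + (3 + G)*(-4 + G))*(-1 + G) = (G + (-4 + G)*(3 + G))*(-1 + G) = (-1 + G)*(G + (-4 + G)*(3 + G)))
√((1562 - 2340) + (-25*j(-3) + 15)) = √((1562 - 2340) + (-25*(12 + (-3)³ - 1*(-3)² - 12*(-3)) + 15)) = √(-778 + (-25*(12 - 27 - 1*9 + 36) + 15)) = √(-778 + (-25*(12 - 27 - 9 + 36) + 15)) = √(-778 + (-25*12 + 15)) = √(-778 + (-300 + 15)) = √(-778 - 285) = √(-1063) = I*√1063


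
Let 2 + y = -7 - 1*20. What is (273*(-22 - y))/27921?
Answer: 637/9307 ≈ 0.068443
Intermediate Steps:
y = -29 (y = -2 + (-7 - 1*20) = -2 + (-7 - 20) = -2 - 27 = -29)
(273*(-22 - y))/27921 = (273*(-22 - 1*(-29)))/27921 = (273*(-22 + 29))*(1/27921) = (273*7)*(1/27921) = 1911*(1/27921) = 637/9307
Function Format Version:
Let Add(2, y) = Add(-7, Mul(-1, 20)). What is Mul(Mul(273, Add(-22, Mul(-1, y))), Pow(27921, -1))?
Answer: Rational(637, 9307) ≈ 0.068443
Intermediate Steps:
y = -29 (y = Add(-2, Add(-7, Mul(-1, 20))) = Add(-2, Add(-7, -20)) = Add(-2, -27) = -29)
Mul(Mul(273, Add(-22, Mul(-1, y))), Pow(27921, -1)) = Mul(Mul(273, Add(-22, Mul(-1, -29))), Pow(27921, -1)) = Mul(Mul(273, Add(-22, 29)), Rational(1, 27921)) = Mul(Mul(273, 7), Rational(1, 27921)) = Mul(1911, Rational(1, 27921)) = Rational(637, 9307)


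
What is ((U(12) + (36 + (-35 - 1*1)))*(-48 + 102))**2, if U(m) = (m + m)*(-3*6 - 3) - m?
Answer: 776402496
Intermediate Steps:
U(m) = -43*m (U(m) = (2*m)*(-18 - 3) - m = (2*m)*(-21) - m = -42*m - m = -43*m)
((U(12) + (36 + (-35 - 1*1)))*(-48 + 102))**2 = ((-43*12 + (36 + (-35 - 1*1)))*(-48 + 102))**2 = ((-516 + (36 + (-35 - 1)))*54)**2 = ((-516 + (36 - 36))*54)**2 = ((-516 + 0)*54)**2 = (-516*54)**2 = (-27864)**2 = 776402496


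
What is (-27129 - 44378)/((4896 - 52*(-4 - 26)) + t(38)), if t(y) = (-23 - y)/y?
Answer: -2717266/245267 ≈ -11.079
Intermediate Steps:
t(y) = (-23 - y)/y
(-27129 - 44378)/((4896 - 52*(-4 - 26)) + t(38)) = (-27129 - 44378)/((4896 - 52*(-4 - 26)) + (-23 - 1*38)/38) = -71507/((4896 - 52*(-30)) + (-23 - 38)/38) = -71507/((4896 - 1*(-1560)) + (1/38)*(-61)) = -71507/((4896 + 1560) - 61/38) = -71507/(6456 - 61/38) = -71507/245267/38 = -71507*38/245267 = -2717266/245267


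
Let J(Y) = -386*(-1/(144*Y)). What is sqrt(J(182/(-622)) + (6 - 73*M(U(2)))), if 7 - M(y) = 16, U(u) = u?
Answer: sqrt(779679446)/1092 ≈ 25.570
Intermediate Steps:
M(y) = -9 (M(y) = 7 - 1*16 = 7 - 16 = -9)
J(Y) = 193/(72*Y) (J(Y) = -386*(-1/(144*Y)) = -(-193)/(72*Y) = 193/(72*Y))
sqrt(J(182/(-622)) + (6 - 73*M(U(2)))) = sqrt(193/(72*((182/(-622)))) + (6 - 73*(-9))) = sqrt(193/(72*((182*(-1/622)))) + (6 + 657)) = sqrt(193/(72*(-91/311)) + 663) = sqrt((193/72)*(-311/91) + 663) = sqrt(-60023/6552 + 663) = sqrt(4283953/6552) = sqrt(779679446)/1092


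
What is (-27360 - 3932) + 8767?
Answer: -22525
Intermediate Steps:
(-27360 - 3932) + 8767 = -31292 + 8767 = -22525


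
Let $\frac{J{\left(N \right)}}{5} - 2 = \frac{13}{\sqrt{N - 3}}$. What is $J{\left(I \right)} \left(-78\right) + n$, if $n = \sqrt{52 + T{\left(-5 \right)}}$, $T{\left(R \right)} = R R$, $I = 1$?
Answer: $-780 + \sqrt{77} + 2535 i \sqrt{2} \approx -771.22 + 3585.0 i$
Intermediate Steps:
$T{\left(R \right)} = R^{2}$
$J{\left(N \right)} = 10 + \frac{65}{\sqrt{-3 + N}}$ ($J{\left(N \right)} = 10 + 5 \frac{13}{\sqrt{N - 3}} = 10 + 5 \frac{13}{\sqrt{-3 + N}} = 10 + \frac{65}{\sqrt{-3 + N}}$)
$n = \sqrt{77}$ ($n = \sqrt{52 + \left(-5\right)^{2}} = \sqrt{52 + 25} = \sqrt{77} \approx 8.775$)
$J{\left(I \right)} \left(-78\right) + n = \left(10 + \frac{65}{\sqrt{-3 + 1}}\right) \left(-78\right) + \sqrt{77} = \left(10 + \frac{65}{i \sqrt{2}}\right) \left(-78\right) + \sqrt{77} = \left(10 + 65 \left(- \frac{i \sqrt{2}}{2}\right)\right) \left(-78\right) + \sqrt{77} = \left(10 - \frac{65 i \sqrt{2}}{2}\right) \left(-78\right) + \sqrt{77} = \left(-780 + 2535 i \sqrt{2}\right) + \sqrt{77} = -780 + \sqrt{77} + 2535 i \sqrt{2}$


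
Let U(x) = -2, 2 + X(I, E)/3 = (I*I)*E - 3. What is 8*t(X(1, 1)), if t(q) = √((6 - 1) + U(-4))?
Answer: 8*√3 ≈ 13.856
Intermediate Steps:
X(I, E) = -15 + 3*E*I² (X(I, E) = -6 + 3*((I*I)*E - 3) = -6 + 3*(I²*E - 3) = -6 + 3*(E*I² - 3) = -6 + 3*(-3 + E*I²) = -6 + (-9 + 3*E*I²) = -15 + 3*E*I²)
t(q) = √3 (t(q) = √((6 - 1) - 2) = √(5 - 2) = √3)
8*t(X(1, 1)) = 8*√3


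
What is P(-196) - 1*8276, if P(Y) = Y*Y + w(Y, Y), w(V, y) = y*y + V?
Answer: 68360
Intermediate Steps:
w(V, y) = V + y² (w(V, y) = y² + V = V + y²)
P(Y) = Y + 2*Y² (P(Y) = Y*Y + (Y + Y²) = Y² + (Y + Y²) = Y + 2*Y²)
P(-196) - 1*8276 = -196*(1 + 2*(-196)) - 1*8276 = -196*(1 - 392) - 8276 = -196*(-391) - 8276 = 76636 - 8276 = 68360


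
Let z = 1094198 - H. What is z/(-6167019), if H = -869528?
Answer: -1963726/6167019 ≈ -0.31842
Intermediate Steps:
z = 1963726 (z = 1094198 - 1*(-869528) = 1094198 + 869528 = 1963726)
z/(-6167019) = 1963726/(-6167019) = 1963726*(-1/6167019) = -1963726/6167019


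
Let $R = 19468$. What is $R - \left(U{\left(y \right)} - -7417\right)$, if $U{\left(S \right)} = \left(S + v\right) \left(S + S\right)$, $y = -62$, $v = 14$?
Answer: $6099$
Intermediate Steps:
$U{\left(S \right)} = 2 S \left(14 + S\right)$ ($U{\left(S \right)} = \left(S + 14\right) \left(S + S\right) = \left(14 + S\right) 2 S = 2 S \left(14 + S\right)$)
$R - \left(U{\left(y \right)} - -7417\right) = 19468 - \left(2 \left(-62\right) \left(14 - 62\right) - -7417\right) = 19468 - \left(2 \left(-62\right) \left(-48\right) + 7417\right) = 19468 - \left(5952 + 7417\right) = 19468 - 13369 = 6099$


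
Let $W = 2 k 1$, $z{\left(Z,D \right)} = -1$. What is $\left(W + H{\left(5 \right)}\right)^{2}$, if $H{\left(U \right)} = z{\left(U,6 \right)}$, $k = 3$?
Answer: $25$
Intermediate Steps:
$H{\left(U \right)} = -1$
$W = 6$ ($W = 2 \cdot 3 \cdot 1 = 6 \cdot 1 = 6$)
$\left(W + H{\left(5 \right)}\right)^{2} = \left(6 - 1\right)^{2} = 5^{2} = 25$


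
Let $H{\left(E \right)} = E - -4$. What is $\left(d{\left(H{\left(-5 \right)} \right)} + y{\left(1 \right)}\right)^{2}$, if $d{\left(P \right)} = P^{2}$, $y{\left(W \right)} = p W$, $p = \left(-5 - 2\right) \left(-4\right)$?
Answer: $841$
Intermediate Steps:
$H{\left(E \right)} = 4 + E$ ($H{\left(E \right)} = E + 4 = 4 + E$)
$p = 28$ ($p = \left(-7\right) \left(-4\right) = 28$)
$y{\left(W \right)} = 28 W$
$\left(d{\left(H{\left(-5 \right)} \right)} + y{\left(1 \right)}\right)^{2} = \left(\left(4 - 5\right)^{2} + 28 \cdot 1\right)^{2} = \left(\left(-1\right)^{2} + 28\right)^{2} = \left(1 + 28\right)^{2} = 29^{2} = 841$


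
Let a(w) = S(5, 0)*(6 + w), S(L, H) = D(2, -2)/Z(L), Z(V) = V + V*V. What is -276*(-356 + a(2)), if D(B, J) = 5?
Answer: 97888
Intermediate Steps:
Z(V) = V + V²
S(L, H) = 5/(L*(1 + L)) (S(L, H) = 5/((L*(1 + L))) = 5*(1/(L*(1 + L))) = 5/(L*(1 + L)))
a(w) = 1 + w/6 (a(w) = (5/(5*(1 + 5)))*(6 + w) = (5*(⅕)/6)*(6 + w) = (5*(⅕)*(⅙))*(6 + w) = (6 + w)/6 = 1 + w/6)
-276*(-356 + a(2)) = -276*(-356 + (1 + (⅙)*2)) = -276*(-356 + (1 + ⅓)) = -276*(-356 + 4/3) = -276*(-1064/3) = 97888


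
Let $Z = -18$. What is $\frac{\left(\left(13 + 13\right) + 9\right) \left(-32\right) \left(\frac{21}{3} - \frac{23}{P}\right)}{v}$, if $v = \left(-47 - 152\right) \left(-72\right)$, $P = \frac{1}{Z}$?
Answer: $- \frac{58940}{1791} \approx -32.909$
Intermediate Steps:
$P = - \frac{1}{18}$ ($P = \frac{1}{-18} = - \frac{1}{18} \approx -0.055556$)
$v = 14328$ ($v = \left(-199\right) \left(-72\right) = 14328$)
$\frac{\left(\left(13 + 13\right) + 9\right) \left(-32\right) \left(\frac{21}{3} - \frac{23}{P}\right)}{v} = \frac{\left(\left(13 + 13\right) + 9\right) \left(-32\right) \left(\frac{21}{3} - \frac{23}{- \frac{1}{18}}\right)}{14328} = \left(26 + 9\right) \left(-32\right) \left(21 \cdot \frac{1}{3} - -414\right) \frac{1}{14328} = 35 \left(-32\right) \left(7 + 414\right) \frac{1}{14328} = \left(-1120\right) 421 \cdot \frac{1}{14328} = \left(-471520\right) \frac{1}{14328} = - \frac{58940}{1791}$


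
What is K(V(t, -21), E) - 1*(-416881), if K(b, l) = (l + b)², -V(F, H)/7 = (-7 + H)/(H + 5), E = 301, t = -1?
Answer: 8004121/16 ≈ 5.0026e+5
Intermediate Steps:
V(F, H) = -7*(-7 + H)/(5 + H) (V(F, H) = -7*(-7 + H)/(H + 5) = -7*(-7 + H)/(5 + H))
K(b, l) = (b + l)²
K(V(t, -21), E) - 1*(-416881) = (7*(7 - 1*(-21))/(5 - 21) + 301)² - 1*(-416881) = (7*(7 + 21)/(-16) + 301)² + 416881 = (7*(-1/16)*28 + 301)² + 416881 = (-49/4 + 301)² + 416881 = (1155/4)² + 416881 = 1334025/16 + 416881 = 8004121/16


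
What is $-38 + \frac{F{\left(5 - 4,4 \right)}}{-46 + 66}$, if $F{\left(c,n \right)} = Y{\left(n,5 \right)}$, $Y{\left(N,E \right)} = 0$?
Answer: $-38$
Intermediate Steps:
$F{\left(c,n \right)} = 0$
$-38 + \frac{F{\left(5 - 4,4 \right)}}{-46 + 66} = -38 + \frac{1}{-46 + 66} \cdot 0 = -38 + \frac{1}{20} \cdot 0 = -38 + 0 = -38$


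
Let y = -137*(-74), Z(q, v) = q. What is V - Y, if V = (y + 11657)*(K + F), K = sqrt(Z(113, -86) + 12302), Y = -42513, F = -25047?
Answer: -545856852 + 21795*sqrt(12415) ≈ -5.4343e+8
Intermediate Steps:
y = 10138
K = sqrt(12415) (K = sqrt(113 + 12302) = sqrt(12415) ≈ 111.42)
V = -545899365 + 21795*sqrt(12415) (V = (10138 + 11657)*(sqrt(12415) - 25047) = 21795*(-25047 + sqrt(12415)) = -545899365 + 21795*sqrt(12415) ≈ -5.4347e+8)
V - Y = (-545899365 + 21795*sqrt(12415)) - 1*(-42513) = (-545899365 + 21795*sqrt(12415)) + 42513 = -545856852 + 21795*sqrt(12415)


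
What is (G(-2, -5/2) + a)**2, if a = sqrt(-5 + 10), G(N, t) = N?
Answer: (2 - sqrt(5))**2 ≈ 0.055728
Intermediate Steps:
a = sqrt(5) ≈ 2.2361
(G(-2, -5/2) + a)**2 = (-2 + sqrt(5))**2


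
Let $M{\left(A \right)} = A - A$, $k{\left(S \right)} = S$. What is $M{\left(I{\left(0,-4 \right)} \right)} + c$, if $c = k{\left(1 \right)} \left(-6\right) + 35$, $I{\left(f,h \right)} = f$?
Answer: $29$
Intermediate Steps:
$M{\left(A \right)} = 0$
$c = 29$ ($c = 1 \left(-6\right) + 35 = -6 + 35 = 29$)
$M{\left(I{\left(0,-4 \right)} \right)} + c = 0 + 29 = 29$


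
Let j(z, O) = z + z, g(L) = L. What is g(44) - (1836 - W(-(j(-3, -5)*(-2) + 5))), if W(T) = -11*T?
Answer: -1605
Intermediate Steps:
j(z, O) = 2*z
g(44) - (1836 - W(-(j(-3, -5)*(-2) + 5))) = 44 - (1836 - (-11)*(-((2*(-3))*(-2) + 5))) = 44 - (1836 - (-11)*(-(-6*(-2) + 5))) = 44 - (1836 - (-11)*(-(12 + 5))) = 44 - (1836 - (-11)*(-1*17)) = 44 - (1836 - (-11)*(-17)) = 44 - (1836 - 1*187) = 44 - (1836 - 187) = 44 - 1*1649 = 44 - 1649 = -1605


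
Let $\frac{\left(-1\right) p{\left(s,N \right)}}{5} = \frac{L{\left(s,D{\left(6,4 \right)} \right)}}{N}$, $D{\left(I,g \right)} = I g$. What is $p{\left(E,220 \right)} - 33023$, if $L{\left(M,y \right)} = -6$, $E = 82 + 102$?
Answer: $- \frac{726503}{22} \approx -33023.0$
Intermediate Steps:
$E = 184$
$p{\left(s,N \right)} = \frac{30}{N}$ ($p{\left(s,N \right)} = - 5 \left(- \frac{6}{N}\right) = \frac{30}{N}$)
$p{\left(E,220 \right)} - 33023 = \frac{30}{220} - 33023 = 30 \cdot \frac{1}{220} - 33023 = \frac{3}{22} - 33023 = - \frac{726503}{22}$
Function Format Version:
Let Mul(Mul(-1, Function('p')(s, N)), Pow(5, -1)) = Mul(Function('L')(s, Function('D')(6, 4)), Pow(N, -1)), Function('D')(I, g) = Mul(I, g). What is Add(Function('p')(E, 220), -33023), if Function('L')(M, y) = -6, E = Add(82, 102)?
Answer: Rational(-726503, 22) ≈ -33023.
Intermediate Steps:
E = 184
Function('p')(s, N) = Mul(30, Pow(N, -1)) (Function('p')(s, N) = Mul(-5, Mul(-6, Pow(N, -1))) = Mul(30, Pow(N, -1)))
Add(Function('p')(E, 220), -33023) = Add(Mul(30, Pow(220, -1)), -33023) = Add(Mul(30, Rational(1, 220)), -33023) = Add(Rational(3, 22), -33023) = Rational(-726503, 22)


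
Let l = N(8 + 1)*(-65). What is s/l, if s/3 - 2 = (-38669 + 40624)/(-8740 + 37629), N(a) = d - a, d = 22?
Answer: -179199/24411205 ≈ -0.0073408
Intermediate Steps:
N(a) = 22 - a
s = 179199/28889 (s = 6 + 3*((-38669 + 40624)/(-8740 + 37629)) = 6 + 3*(1955/28889) = 6 + 5865/28889 = 179199/28889 ≈ 6.2030)
l = -845 (l = (22 - (8 + 1))*(-65) = (22 - 1*9)*(-65) = (22 - 9)*(-65) = 13*(-65) = -845)
s/l = (179199/28889)/(-845) = (179199/28889)*(-1/845) = -179199/24411205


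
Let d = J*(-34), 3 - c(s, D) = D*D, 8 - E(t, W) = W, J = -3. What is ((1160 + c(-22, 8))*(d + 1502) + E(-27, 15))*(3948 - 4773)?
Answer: -1454300925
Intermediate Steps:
E(t, W) = 8 - W
c(s, D) = 3 - D² (c(s, D) = 3 - D*D = 3 - D²)
d = 102 (d = -3*(-34) = 102)
((1160 + c(-22, 8))*(d + 1502) + E(-27, 15))*(3948 - 4773) = ((1160 + (3 - 1*8²))*(102 + 1502) + (8 - 1*15))*(3948 - 4773) = ((1160 + (3 - 1*64))*1604 + (8 - 15))*(-825) = ((1160 + (3 - 64))*1604 - 7)*(-825) = ((1160 - 61)*1604 - 7)*(-825) = (1099*1604 - 7)*(-825) = (1762796 - 7)*(-825) = 1762789*(-825) = -1454300925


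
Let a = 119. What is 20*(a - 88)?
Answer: 620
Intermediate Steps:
20*(a - 88) = 20*(119 - 88) = 20*31 = 620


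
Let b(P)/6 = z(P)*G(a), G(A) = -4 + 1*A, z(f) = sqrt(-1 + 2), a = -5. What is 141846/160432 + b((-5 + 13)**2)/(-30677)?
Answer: 2180036535/2460786232 ≈ 0.88591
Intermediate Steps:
z(f) = 1 (z(f) = sqrt(1) = 1)
G(A) = -4 + A
b(P) = -54 (b(P) = 6*(1*(-4 - 5)) = 6*(1*(-9)) = 6*(-9) = -54)
141846/160432 + b((-5 + 13)**2)/(-30677) = 141846/160432 - 54/(-30677) = 141846*(1/160432) - 54*(-1/30677) = 70923/80216 + 54/30677 = 2180036535/2460786232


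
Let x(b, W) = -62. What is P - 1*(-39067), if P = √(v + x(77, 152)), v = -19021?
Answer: 39067 + I*√19083 ≈ 39067.0 + 138.14*I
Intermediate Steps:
P = I*√19083 (P = √(-19021 - 62) = √(-19083) = I*√19083 ≈ 138.14*I)
P - 1*(-39067) = I*√19083 - 1*(-39067) = I*√19083 + 39067 = 39067 + I*√19083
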